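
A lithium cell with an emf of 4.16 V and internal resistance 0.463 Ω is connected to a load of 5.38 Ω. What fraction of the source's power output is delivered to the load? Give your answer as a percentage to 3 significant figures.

Both r and R carry the same current, so the power split is just the resistance split: η = R/(R+r).
η = R / (R + r) = 5.38 / (5.38 + 0.463) = 0.9208

92.1 %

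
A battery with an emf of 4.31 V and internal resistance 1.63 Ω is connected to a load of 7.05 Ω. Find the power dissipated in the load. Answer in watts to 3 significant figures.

Find the circuit current first, then P = I²R for the load (series elements share I).
I = ε / (r + R) = 4.31 / (1.63 + 7.05) = 0.4965 A
P_load = I² R = (0.4965)² × 7.05 = 1.738 W

1.74 W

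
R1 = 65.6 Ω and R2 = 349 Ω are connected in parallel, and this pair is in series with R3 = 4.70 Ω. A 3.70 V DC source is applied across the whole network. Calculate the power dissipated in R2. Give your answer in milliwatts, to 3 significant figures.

33.3 mW

Reduce the parallel combination to a single R_p; the circuit then becomes R_p in series with the remaining resistor.
R_p = (65.6×349)/(65.6+349) = 55.22 Ω
R_total = R_p + 4.70 = 55.22 + 4.70 = 59.92 Ω
I = V / R_total = 3.70 / 59.92 = 0.06175 A
Voltage across the parallel pair: V_p = I × R_p = 0.06175 × 55.22 = 3.410 V
R2 has V_p across it, so P = V_p²/R2.
P_R2 = (3.410)² / 349 = 0.03331 W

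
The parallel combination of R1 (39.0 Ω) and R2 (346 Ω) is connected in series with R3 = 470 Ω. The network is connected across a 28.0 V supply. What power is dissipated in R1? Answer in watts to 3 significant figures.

Combine R1 and R2 into their parallel equivalent first, reducing the network to two series resistors.
R_p = (39.0×346)/(39.0+346) = 35.05 Ω
R_total = R_p + 470 = 35.05 + 470 = 505.0 Ω
I = V / R_total = 28.0 / 505.0 = 0.05544 A
Voltage across the parallel pair: V_p = I × R_p = 0.05544 × 35.05 = 1.943 V
R1 sits across V_p; its power is V_p²/R.
P_R1 = (1.943)² / 39.0 = 0.09682 W

0.0968 W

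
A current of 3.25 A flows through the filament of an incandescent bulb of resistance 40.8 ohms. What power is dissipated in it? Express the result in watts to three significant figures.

431 W

Current and resistance are given, so P = I²R is the direct form.
P = (3.250 A)² × 40.8 Ω = 430.9 W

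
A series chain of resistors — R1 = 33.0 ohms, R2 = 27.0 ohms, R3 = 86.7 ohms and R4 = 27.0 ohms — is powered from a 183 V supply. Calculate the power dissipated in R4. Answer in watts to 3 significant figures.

30.0 W

The current is common to all series resistors; compute it, then apply P = I²R for the target.
R_total = 33.0 + 27.0 + 86.7 + 27.0 = 173.7 Ω
I = V / R_total = 183 / 173.7 = 1.054 A
P_R4 = I² × R4 = (1.054)² × 27.0 = 29.97 W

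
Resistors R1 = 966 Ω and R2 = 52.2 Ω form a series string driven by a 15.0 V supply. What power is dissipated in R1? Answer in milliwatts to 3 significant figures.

In a series string the same current flows through every resistor — find that current, then P = I²R for the one we want.
R_total = 966 + 52.2 = 1018 Ω
I = V / R_total = 15.0 / 1018 = 0.01473 A
P_R1 = I² × R1 = (0.01473)² × 966 = 0.2096 W

210 mW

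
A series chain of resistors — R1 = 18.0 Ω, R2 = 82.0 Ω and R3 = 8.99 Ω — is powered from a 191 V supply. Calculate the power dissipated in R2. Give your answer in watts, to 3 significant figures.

In a series string the same current flows through every resistor — find that current, then P = I²R for the one we want.
R_total = 18.0 + 82.0 + 8.99 = 109.0 Ω
I = V / R_total = 191 / 109.0 = 1.752 A
P_R2 = I² × R2 = (1.752)² × 82.0 = 251.8 W

252 W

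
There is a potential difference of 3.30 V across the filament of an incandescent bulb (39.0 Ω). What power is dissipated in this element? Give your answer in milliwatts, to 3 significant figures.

279 mW

V and R are stated; P = V²/R avoids computing the current.
P = (3.30 V)² / 39.0 Ω = 0.2792 W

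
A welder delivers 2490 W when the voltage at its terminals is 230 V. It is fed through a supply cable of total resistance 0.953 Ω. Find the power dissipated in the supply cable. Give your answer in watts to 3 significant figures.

112 W

The supply cable and load are in series, so the same current flows in both; the loss is I²R_line.
I = P / V = 2490 / 230 = 10.83 A through the supply cable.
P_line = I² R_line = (10.83)² × 0.953 = 111.7 W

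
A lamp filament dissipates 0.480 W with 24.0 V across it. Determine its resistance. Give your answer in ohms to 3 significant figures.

1200 Ω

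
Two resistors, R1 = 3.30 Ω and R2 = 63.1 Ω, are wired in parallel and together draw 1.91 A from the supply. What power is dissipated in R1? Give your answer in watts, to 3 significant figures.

10.9 W

Parallel branches share V, not I — compute V via R_eq, then use V²/R for the target branch.
1/R_eq = 1/3.30 + 1/63.1 ⇒ R_eq = 3.136 Ω
V = I_total × R_eq = 1.910 × 3.136 = 5.990 V
P_R1 = V² / R1 = (5.990)² / 3.30 = 10.87 W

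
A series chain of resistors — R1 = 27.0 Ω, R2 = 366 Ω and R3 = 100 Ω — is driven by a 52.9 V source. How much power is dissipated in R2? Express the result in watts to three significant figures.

The current is common to all series resistors; compute it, then apply P = I²R for the target.
R_total = 27.0 + 366 + 100 = 493.0 Ω
I = V / R_total = 52.9 / 493.0 = 0.1073 A
P_R2 = I² × R2 = (0.1073)² × 366 = 4.214 W

4.21 W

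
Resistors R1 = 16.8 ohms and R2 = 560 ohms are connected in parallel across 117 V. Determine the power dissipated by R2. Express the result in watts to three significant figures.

24.4 W

Parallel branches share the same voltage; P = V²/R gives the branch power in one step.
P_R2 = V² / R2 = (117)² / 560 Ω = 24.44 W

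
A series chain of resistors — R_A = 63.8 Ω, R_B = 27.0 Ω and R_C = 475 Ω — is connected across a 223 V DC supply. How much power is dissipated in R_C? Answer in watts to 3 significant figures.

Every series element carries the same I. Get I from the total resistance, then P = I² × R_C.
R_total = 63.8 + 27.0 + 475 = 565.8 Ω
I = V / R_total = 223 / 565.8 = 0.3941 A
P_R_C = I² × R_C = (0.3941)² × 475 = 73.79 W

73.8 W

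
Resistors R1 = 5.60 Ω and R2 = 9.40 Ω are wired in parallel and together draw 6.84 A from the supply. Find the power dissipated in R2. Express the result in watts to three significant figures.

Parallel branches share V, not I — compute V via R_eq, then use V²/R for the target branch.
1/R_eq = 1/5.60 + 1/9.40 ⇒ R_eq = 3.509 Ω
V = I_total × R_eq = 6.840 × 3.509 = 24.00 V
P_R2 = V² / R2 = (24.00)² / 9.40 = 61.30 W

61.3 W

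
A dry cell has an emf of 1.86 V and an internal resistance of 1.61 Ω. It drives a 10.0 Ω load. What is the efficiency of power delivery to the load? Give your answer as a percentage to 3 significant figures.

86.1 %

η = P_load/(P_load+P_int) = I²R/(I²R+I²r) = R/(R+r) — the I² cancels for series elements.
η = R / (R + r) = 10.0 / (10.0 + 1.61) = 0.8613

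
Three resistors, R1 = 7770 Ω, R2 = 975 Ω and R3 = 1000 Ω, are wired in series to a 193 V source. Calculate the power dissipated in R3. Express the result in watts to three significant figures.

Series elements share the same current, so find I first, then use P = I²R.
R_total = 7770 + 975 + 1000 = 9745 Ω
I = V / R_total = 193 / 9745 = 0.01981 A
P_R3 = I² × R3 = (0.01981)² × 1000 = 0.3922 W

0.392 W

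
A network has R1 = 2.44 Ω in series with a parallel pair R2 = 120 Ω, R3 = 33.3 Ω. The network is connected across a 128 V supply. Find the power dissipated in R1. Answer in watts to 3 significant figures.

Collapse R2‖R3 to a single equivalent, reducing the network to two series elements.
R_p = (120×33.3)/(120+33.3) = 26.07 Ω
R_total = 2.44 + 26.07 = 28.51 Ω
I = V / R_total = 128 / 28.51 = 4.490 A
R1 carries the full series current, so P = I²R.
P_R1 = (4.490)² × 2.44 = 49.19 W

49.2 W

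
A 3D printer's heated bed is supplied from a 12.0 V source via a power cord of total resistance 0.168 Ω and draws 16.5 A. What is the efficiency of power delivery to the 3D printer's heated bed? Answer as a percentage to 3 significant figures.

76.9 %

The power cord carries the full 16.5 A.
P_line = I² R_line = (16.50)² × 0.168 = 45.74 W
P_source = V I = 12.0 × 16.50 = 198.0 W; P_load = 152.3 W
η = P_load / P_source = 152.3 / 198.0 = 0.7690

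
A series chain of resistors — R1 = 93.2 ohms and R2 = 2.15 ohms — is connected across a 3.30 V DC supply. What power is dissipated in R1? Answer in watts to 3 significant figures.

0.112 W

The current is common to all series resistors; compute it, then apply P = I²R for the target.
R_total = 93.2 + 2.15 = 95.35 Ω
I = V / R_total = 3.30 / 95.35 = 0.03461 A
P_R1 = I² × R1 = (0.03461)² × 93.2 = 0.1116 W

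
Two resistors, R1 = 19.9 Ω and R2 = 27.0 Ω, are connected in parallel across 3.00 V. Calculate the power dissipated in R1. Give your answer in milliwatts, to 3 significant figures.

452 mW

The supply voltage appears across each parallel branch — just use P = V²/R1.
P_R1 = V² / R1 = (3.00)² / 19.9 Ω = 0.4523 W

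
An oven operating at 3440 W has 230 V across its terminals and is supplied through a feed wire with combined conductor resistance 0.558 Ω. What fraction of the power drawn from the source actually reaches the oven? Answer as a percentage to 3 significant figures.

96.5 %

I = P / V = 3440 / 230 = 14.96 A through the feed wire.
P_line = I² R_line = (14.96)² × 0.558 = 124.8 W
P_source = P_load + P_line = 3440 + 124.8 = 3565 W
η = P_load / P_source = 3440 / 3565 = 0.9650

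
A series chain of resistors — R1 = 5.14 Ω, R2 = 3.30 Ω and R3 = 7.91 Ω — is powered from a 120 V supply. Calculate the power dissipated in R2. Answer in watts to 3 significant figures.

178 W

In a series string the same current flows through every resistor — find that current, then P = I²R for the one we want.
R_total = 5.14 + 3.30 + 7.91 = 16.35 Ω
I = V / R_total = 120 / 16.35 = 7.339 A
P_R2 = I² × R2 = (7.339)² × 3.30 = 177.8 W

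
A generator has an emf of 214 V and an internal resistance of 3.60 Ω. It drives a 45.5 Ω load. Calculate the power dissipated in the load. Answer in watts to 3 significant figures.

Load and internal resistance form a series loop — compute the loop current, then the load power via I²R.
I = ε / (r + R) = 214 / (3.60 + 45.5) = 4.358 A
P_load = I² R = (4.358)² × 45.5 = 864.3 W

864 W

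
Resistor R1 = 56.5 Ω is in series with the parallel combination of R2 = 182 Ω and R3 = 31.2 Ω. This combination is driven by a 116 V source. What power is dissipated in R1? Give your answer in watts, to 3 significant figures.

110 W

First combine the parallel branches into one equivalent R_p, then R1 + R_p is a series pair.
R_p = (182×31.2)/(182+31.2) = 26.63 Ω
R_total = 56.5 + 26.63 = 83.13 Ω
I = V / R_total = 116 / 83.13 = 1.395 A
R1 carries the full series current, so P = I²R.
P_R1 = (1.395)² × 56.5 = 110.0 W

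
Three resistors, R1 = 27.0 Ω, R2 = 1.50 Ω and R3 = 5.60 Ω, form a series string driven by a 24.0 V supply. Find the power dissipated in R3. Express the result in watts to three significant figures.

In a series string the same current flows through every resistor — find that current, then P = I²R for the one we want.
R_total = 27.0 + 1.50 + 5.60 = 34.10 Ω
I = V / R_total = 24.0 / 34.10 = 0.7038 A
P_R3 = I² × R3 = (0.7038)² × 5.60 = 2.774 W

2.77 W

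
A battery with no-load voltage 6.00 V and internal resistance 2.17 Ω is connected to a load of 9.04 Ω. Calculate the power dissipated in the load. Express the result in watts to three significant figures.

The internal resistance and the load are in series, so the same I flows through both; get I from ε/(r+R), then I²R for the load.
I = ε / (r + R) = 6.00 / (2.17 + 9.04) = 0.5352 A
P_load = I² R = (0.5352)² × 9.04 = 2.590 W

2.59 W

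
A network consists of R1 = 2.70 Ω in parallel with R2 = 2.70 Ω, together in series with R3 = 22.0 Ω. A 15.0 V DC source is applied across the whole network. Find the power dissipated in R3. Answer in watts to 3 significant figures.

9.08 W

First find R_p for the parallel pair, then treat R_p + R3 as a series loop.
R_p = (2.70×2.70)/(2.70+2.70) = 1.350 Ω
R_total = R_p + 22.0 = 1.350 + 22.0 = 23.35 Ω
I = V / R_total = 15.0 / 23.35 = 0.6424 A
R3 is the series element, so its power is I²R.
P_R3 = (0.6424)² × 22.0 = 9.079 W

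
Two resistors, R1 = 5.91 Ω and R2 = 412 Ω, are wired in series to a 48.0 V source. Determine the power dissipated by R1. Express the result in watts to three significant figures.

0.0780 W

Series elements share the same current, so find I first, then use P = I²R.
R_total = 5.91 + 412 = 417.9 Ω
I = V / R_total = 48.0 / 417.9 = 0.1149 A
P_R1 = I² × R1 = (0.1149)² × 5.91 = 0.07797 W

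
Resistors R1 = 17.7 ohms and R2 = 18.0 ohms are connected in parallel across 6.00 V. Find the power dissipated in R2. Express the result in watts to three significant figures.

2.00 W

R2 sits directly across the source, so P = V²/R with V = 6.00 V.
P_R2 = V² / R2 = (6.00)² / 18.0 Ω = 2.000 W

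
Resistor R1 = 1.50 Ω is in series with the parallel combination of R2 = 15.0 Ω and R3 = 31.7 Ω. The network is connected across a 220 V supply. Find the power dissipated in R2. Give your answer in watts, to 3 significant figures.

Replace R2 and R3 with their parallel equivalent so the circuit becomes R1 in series with R_p.
R_p = (15.0×31.7)/(15.0+31.7) = 10.18 Ω
R_total = 1.50 + 10.18 = 11.68 Ω
I = V / R_total = 220 / 11.68 = 18.83 A
Voltage across the parallel pair: V_p = I × R_p = 18.83 × 10.18 = 191.8 V
R2 sees V_p directly, so P = V_p² / R2.
P_R2 = (191.8)² / 15.0 = 2451 W

2450 W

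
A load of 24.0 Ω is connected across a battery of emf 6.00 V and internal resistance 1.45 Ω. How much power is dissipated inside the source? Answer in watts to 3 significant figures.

0.0806 W

r is in series with the load, so it carries the full circuit current — the loss in it is I²r.
I = ε / (r + R) = 6.00 / (1.45 + 24.0) = 0.2358 A
P_int = I² r = (0.2358)² × 1.45 = 0.08059 W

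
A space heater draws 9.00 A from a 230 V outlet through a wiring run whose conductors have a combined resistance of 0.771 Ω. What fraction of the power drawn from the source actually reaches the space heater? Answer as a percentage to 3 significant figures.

The wiring run carries the full 9.00 A.
P_line = I² R_line = (9.000)² × 0.771 = 62.45 W
P_source = V I = 230 × 9.000 = 2070 W; P_load = 2008 W
η = P_load / P_source = 2008 / 2070 = 0.9698

97.0 %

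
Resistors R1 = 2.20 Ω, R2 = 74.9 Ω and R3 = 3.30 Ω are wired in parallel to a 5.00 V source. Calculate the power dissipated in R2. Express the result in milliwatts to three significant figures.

Every branch has 5.00 V across it, so for R2 the power is simply V²/R.
P_R2 = V² / R2 = (5.00)² / 74.9 Ω = 0.3338 W

334 mW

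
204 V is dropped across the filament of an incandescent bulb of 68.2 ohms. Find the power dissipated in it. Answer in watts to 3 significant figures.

Voltage and resistance are given, so P = V²/R is the one-step route.
P = (204 V)² / 68.2 Ω = 610.2 W

610 W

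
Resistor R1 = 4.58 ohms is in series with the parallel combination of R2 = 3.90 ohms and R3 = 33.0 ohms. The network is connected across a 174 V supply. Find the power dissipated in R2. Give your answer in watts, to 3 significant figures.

First combine the parallel branches into one equivalent R_p, then R1 + R_p is a series pair.
R_p = (3.90×33.0)/(3.90+33.0) = 3.488 Ω
R_total = 4.58 + 3.488 = 8.068 Ω
I = V / R_total = 174 / 8.068 = 21.57 A
Voltage across the parallel pair: V_p = I × R_p = 21.57 × 3.488 = 75.22 V
R2 sees V_p directly, so P = V_p² / R2.
P_R2 = (75.22)² / 3.90 = 1451 W

1450 W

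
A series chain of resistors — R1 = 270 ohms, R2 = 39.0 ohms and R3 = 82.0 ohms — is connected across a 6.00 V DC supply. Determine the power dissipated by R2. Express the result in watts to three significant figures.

0.00918 W

Every series element carries the same I. Get I from the total resistance, then P = I² × R2.
R_total = 270 + 39.0 + 82.0 = 391.0 Ω
I = V / R_total = 6.00 / 391.0 = 0.01535 A
P_R2 = I² × R2 = (0.01535)² × 39.0 = 0.009184 W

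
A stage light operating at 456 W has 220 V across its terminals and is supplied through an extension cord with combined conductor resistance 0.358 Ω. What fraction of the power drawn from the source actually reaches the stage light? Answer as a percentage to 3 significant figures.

99.7 %

I = P / V = 456 / 220 = 2.073 A through the extension cord.
P_line = I² R_line = (2.073)² × 0.358 = 1.538 W
P_source = P_load + P_line = 456.0 + 1.538 = 457.5 W
η = P_load / P_source = 456.0 / 457.5 = 0.9966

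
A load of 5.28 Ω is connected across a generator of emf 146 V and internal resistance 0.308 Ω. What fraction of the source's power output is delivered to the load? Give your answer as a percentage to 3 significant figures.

94.5 %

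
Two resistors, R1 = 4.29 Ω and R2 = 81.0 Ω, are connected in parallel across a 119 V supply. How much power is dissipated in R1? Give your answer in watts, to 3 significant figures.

Every branch has 119 V across it, so for R1 the power is simply V²/R.
P_R1 = V² / R1 = (119)² / 4.29 Ω = 3301 W

3300 W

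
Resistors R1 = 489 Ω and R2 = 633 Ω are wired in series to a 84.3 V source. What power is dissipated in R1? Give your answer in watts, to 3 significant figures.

Since the resistors are in series they all carry the loop current I = V/R_total; the power in any one is I²R.
R_total = 489 + 633 = 1122 Ω
I = V / R_total = 84.3 / 1122 = 0.07513 A
P_R1 = I² × R1 = (0.07513)² × 489 = 2.760 W

2.76 W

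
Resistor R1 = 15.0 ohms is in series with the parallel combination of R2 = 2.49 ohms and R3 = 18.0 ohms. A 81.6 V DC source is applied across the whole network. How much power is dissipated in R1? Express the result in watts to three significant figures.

Collapse R2‖R3 to a single equivalent, reducing the network to two series elements.
R_p = (2.49×18.0)/(2.49+18.0) = 2.187 Ω
R_total = 15.0 + 2.187 = 17.19 Ω
I = V / R_total = 81.6 / 17.19 = 4.748 A
R1 is in the main series path, so its power is I²R1.
P_R1 = (4.748)² × 15.0 = 338.1 W

338 W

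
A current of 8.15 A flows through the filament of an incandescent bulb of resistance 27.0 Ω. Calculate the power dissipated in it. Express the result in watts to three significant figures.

Current and resistance are given, so P = I²R is the direct form.
P = (8.150 A)² × 27.0 Ω = 1793 W

1790 W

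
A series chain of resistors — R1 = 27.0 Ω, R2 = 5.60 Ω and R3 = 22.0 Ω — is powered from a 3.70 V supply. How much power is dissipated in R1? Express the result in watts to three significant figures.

Since the resistors are in series they all carry the loop current I = V/R_total; the power in any one is I²R.
R_total = 27.0 + 5.60 + 22.0 = 54.60 Ω
I = V / R_total = 3.70 / 54.60 = 0.06777 A
P_R1 = I² × R1 = (0.06777)² × 27.0 = 0.1240 W

0.124 W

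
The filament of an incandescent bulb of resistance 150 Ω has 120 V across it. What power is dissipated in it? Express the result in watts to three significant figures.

96.0 W

Voltage and resistance are given, so P = V²/R is the one-step route.
P = (120 V)² / 150 Ω = 96.00 W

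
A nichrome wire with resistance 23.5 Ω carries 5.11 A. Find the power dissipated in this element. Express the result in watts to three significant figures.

614 W

With I and R stated, P = I²R applies in one step.
P = (5.110 A)² × 23.5 Ω = 613.6 W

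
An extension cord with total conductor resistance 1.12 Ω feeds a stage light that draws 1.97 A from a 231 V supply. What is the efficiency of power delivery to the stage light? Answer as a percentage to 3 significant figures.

99.0 %

The extension cord carries the full 1.97 A.
P_line = I² R_line = (1.970)² × 1.12 = 4.347 W
P_source = V I = 231 × 1.970 = 455.1 W; P_load = 450.7 W
η = P_load / P_source = 450.7 / 455.1 = 0.9904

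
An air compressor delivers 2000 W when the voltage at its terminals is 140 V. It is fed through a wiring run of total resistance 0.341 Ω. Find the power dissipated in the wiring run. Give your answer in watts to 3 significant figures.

69.6 W

Line loss is just I²R for the cable — we know both I and R_line directly.
I = P / V = 2000 / 140 = 14.29 A through the wiring run.
P_line = I² R_line = (14.29)² × 0.341 = 69.59 W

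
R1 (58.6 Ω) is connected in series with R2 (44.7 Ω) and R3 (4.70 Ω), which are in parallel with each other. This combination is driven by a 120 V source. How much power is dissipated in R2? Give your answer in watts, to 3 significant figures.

Replace R2 and R3 with their parallel equivalent so the circuit becomes R1 in series with R_p.
R_p = (44.7×4.70)/(44.7+4.70) = 4.253 Ω
R_total = 58.6 + 4.253 = 62.85 Ω
I = V / R_total = 120 / 62.85 = 1.909 A
Voltage across the parallel pair: V_p = I × R_p = 1.909 × 4.253 = 8.120 V
R2 sees V_p directly, so P = V_p² / R2.
P_R2 = (8.120)² / 44.7 = 1.475 W

1.47 W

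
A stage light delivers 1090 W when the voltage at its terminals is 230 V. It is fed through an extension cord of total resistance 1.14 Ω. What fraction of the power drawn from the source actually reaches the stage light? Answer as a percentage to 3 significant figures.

97.7 %

I = P / V = 1090 / 230 = 4.739 A through the extension cord.
P_line = I² R_line = (4.739)² × 1.14 = 25.60 W
P_source = P_load + P_line = 1090 + 25.60 = 1116 W
η = P_load / P_source = 1090 / 1116 = 0.9770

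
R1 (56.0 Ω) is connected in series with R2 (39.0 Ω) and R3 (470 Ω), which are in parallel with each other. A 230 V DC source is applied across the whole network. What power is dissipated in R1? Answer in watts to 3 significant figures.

First combine the parallel branches into one equivalent R_p, then R1 + R_p is a series pair.
R_p = (39.0×470)/(39.0+470) = 36.01 Ω
R_total = 56.0 + 36.01 = 92.01 Ω
I = V / R_total = 230 / 92.01 = 2.500 A
R1 is in the main series path, so its power is I²R1.
P_R1 = (2.500)² × 56.0 = 349.9 W

350 W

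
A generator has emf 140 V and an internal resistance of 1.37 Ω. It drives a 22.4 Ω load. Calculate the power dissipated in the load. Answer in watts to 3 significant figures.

With r and R in series, I = ε/(r+R); the load dissipates I²R.
I = ε / (r + R) = 140 / (1.37 + 22.4) = 5.890 A
P_load = I² R = (5.890)² × 22.4 = 777.0 W

777 W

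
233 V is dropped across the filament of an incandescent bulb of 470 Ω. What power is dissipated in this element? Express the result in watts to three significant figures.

We know the drop across the element and its resistance — P = V²/R, one step.
P = (233 V)² / 470 Ω = 115.5 W

116 W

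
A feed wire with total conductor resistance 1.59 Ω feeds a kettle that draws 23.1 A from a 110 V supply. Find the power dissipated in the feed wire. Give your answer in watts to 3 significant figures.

Only the current and the line resistance are needed for the I²R loss.
The feed wire carries the full 23.1 A.
P_line = I² R_line = (23.10)² × 1.59 = 848.4 W

848 W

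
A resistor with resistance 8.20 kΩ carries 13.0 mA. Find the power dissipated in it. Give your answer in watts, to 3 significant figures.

Knowing I and R, the power is just I²R — no need to find V first.
P = (0.01300 A)² × 8200 Ω = 1.386 W

1.39 W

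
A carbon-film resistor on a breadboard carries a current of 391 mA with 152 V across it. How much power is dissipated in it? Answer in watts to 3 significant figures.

With V and I both given, power follows immediately from P = V I.
P = 152 V × 0.3910 A = 59.43 W

59.4 W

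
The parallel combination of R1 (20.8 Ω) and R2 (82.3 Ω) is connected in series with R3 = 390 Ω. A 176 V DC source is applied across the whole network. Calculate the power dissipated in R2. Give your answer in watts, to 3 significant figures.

Reduce the parallel combination to a single R_p; the circuit then becomes R_p in series with the remaining resistor.
R_p = (20.8×82.3)/(20.8+82.3) = 16.60 Ω
R_total = R_p + 390 = 16.60 + 390 = 406.6 Ω
I = V / R_total = 176 / 406.6 = 0.4329 A
Voltage across the parallel pair: V_p = I × R_p = 0.4329 × 16.60 = 7.187 V
Use P = V²/R for R2 with V = V_p.
P_R2 = (7.187)² / 82.3 = 0.6276 W

0.628 W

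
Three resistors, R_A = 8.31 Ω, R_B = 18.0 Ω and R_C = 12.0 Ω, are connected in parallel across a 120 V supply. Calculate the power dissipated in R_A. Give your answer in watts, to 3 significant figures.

Every branch has 120 V across it, so for R_A the power is simply V²/R.
P_R_A = V² / R_A = (120)² / 8.31 Ω = 1733 W

1730 W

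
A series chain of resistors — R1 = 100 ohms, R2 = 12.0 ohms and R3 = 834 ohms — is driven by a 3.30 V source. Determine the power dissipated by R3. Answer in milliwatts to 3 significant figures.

10.1 mW

In a series string the same current flows through every resistor — find that current, then P = I²R for the one we want.
R_total = 100 + 12.0 + 834 = 946.0 Ω
I = V / R_total = 3.30 / 946.0 = 0.003488 A
P_R3 = I² × R3 = (0.003488)² × 834 = 0.01015 W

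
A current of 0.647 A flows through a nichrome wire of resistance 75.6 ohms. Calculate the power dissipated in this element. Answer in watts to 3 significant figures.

31.6 W

With I and R stated, P = I²R applies in one step.
P = (0.6470 A)² × 75.6 Ω = 31.65 W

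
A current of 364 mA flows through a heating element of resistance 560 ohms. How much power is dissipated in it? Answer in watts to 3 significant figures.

74.2 W

Current and resistance are given, so P = I²R is the direct form.
P = (0.3640 A)² × 560 Ω = 74.20 W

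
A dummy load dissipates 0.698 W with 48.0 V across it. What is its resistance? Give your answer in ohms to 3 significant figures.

Inverting the appropriate power form: R = V² / P.
R = (48.0)² / 0.698 = 3301 Ω

3300 Ω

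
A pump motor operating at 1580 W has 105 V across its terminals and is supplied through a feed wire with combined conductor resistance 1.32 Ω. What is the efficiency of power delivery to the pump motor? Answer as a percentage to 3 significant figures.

84.1 %

I = P / V = 1580 / 105 = 15.05 A through the feed wire.
P_line = I² R_line = (15.05)² × 1.32 = 298.9 W
P_source = P_load + P_line = 1580 + 298.9 = 1879 W
η = P_load / P_source = 1580 / 1879 = 0.8409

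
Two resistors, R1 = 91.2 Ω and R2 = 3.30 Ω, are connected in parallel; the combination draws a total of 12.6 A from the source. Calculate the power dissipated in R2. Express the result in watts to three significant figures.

488 W

Only the total current is stated, so first find the parallel equivalent to get the voltage across the combination.
1/R_eq = 1/91.2 + 1/3.30 ⇒ R_eq = 3.185 Ω
V = I_total × R_eq = 12.60 × 3.185 = 40.13 V
P_R2 = V² / R2 = (40.13)² / 3.30 = 488.0 W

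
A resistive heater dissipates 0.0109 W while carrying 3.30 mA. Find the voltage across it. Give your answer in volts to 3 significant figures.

3.30 V

The two known quantities fix the third via V = P / I.
V = 0.0109 / 0.003300 = 3.303 V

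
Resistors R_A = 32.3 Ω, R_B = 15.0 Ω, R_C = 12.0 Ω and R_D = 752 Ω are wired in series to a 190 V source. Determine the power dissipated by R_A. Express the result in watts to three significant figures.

1.77 W

In a series string the same current flows through every resistor — find that current, then P = I²R for the one we want.
R_total = 32.3 + 15.0 + 12.0 + 752 = 811.3 Ω
I = V / R_total = 190 / 811.3 = 0.2342 A
P_R_A = I² × R_A = (0.2342)² × 32.3 = 1.772 W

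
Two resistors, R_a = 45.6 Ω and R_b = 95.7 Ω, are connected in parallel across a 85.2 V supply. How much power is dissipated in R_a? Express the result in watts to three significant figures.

159 W

R_a sits directly across the source, so P = V²/R with V = 85.2 V.
P_R_a = V² / R_a = (85.2)² / 45.6 Ω = 159.2 W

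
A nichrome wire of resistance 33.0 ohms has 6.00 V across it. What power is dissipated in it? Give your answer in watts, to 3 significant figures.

1.09 W

V and R are stated; P = V²/R avoids computing the current.
P = (6.00 V)² / 33.0 Ω = 1.091 W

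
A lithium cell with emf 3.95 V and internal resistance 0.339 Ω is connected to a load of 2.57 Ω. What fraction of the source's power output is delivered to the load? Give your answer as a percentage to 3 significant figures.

88.3 %

Efficiency is P_load / P_total. With a series r and R sharing the same I, P = I²R for each, so η = R/(R+r).
η = R / (R + r) = 2.57 / (2.57 + 0.339) = 0.8835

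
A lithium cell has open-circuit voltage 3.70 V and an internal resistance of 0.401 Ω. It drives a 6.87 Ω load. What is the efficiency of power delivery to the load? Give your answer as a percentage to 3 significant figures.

Efficiency is P_load / P_total. With a series r and R sharing the same I, P = I²R for each, so η = R/(R+r).
η = R / (R + r) = 6.87 / (6.87 + 0.401) = 0.9448

94.5 %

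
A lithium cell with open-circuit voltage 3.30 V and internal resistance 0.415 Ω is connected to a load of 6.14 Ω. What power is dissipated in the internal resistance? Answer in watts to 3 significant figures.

0.105 W

Internal loss is I²r, with I set by the total series resistance r+R.
I = ε / (r + R) = 3.30 / (0.415 + 6.14) = 0.5034 A
P_int = I² r = (0.5034)² × 0.415 = 0.1052 W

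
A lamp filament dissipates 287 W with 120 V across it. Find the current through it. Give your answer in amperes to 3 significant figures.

2.39 A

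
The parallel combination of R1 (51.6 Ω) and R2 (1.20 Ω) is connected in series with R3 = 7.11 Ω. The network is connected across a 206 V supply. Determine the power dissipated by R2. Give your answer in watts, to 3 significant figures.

Reduce the parallel combination to a single R_p; the circuit then becomes R_p in series with the remaining resistor.
R_p = (51.6×1.20)/(51.6+1.20) = 1.173 Ω
R_total = R_p + 7.11 = 1.173 + 7.11 = 8.283 Ω
I = V / R_total = 206 / 8.283 = 24.87 A
Voltage across the parallel pair: V_p = I × R_p = 24.87 × 1.173 = 29.17 V
R2 has V_p across it, so P = V_p²/R2.
P_R2 = (29.17)² / 1.20 = 708.9 W

709 W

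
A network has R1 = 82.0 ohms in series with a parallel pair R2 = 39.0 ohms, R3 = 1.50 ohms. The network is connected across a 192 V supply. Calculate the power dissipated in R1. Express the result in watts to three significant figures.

434 W

Reduce the parallel pair to R_p first; the network is then a simple series string.
R_p = (39.0×1.50)/(39.0+1.50) = 1.444 Ω
R_total = 82.0 + 1.444 = 83.44 Ω
I = V / R_total = 192 / 83.44 = 2.301 A
All the current flows through R1; use P = I²R.
P_R1 = (2.301)² × 82.0 = 434.1 W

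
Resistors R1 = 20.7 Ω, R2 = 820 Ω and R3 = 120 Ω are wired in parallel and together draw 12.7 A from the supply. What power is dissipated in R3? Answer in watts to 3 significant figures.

Only the total current is stated, so first find the parallel equivalent to get the voltage across the combination.
1/R_eq = 1/20.7 + 1/820 + 1/120 ⇒ R_eq = 17.28 Ω
V = I_total × R_eq = 12.70 × 17.28 = 219.5 V
P_R3 = V² / R3 = (219.5)² / 120 = 401.5 W

401 W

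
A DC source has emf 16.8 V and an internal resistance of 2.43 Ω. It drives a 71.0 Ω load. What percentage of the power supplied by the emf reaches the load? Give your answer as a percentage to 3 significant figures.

The source delivers εI, of which I²R reaches the load and I²r is lost; since I is common, η = R/(R+r).
η = R / (R + r) = 71.0 / (71.0 + 2.43) = 0.9669

96.7 %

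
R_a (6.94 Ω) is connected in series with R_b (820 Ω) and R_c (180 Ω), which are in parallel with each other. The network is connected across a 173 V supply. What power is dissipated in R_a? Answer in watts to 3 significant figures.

First combine the parallel branches into one equivalent R_p, then R_a + R_p is a series pair.
R_p = (820×180)/(820+180) = 147.6 Ω
R_total = 6.94 + 147.6 = 154.5 Ω
I = V / R_total = 173 / 154.5 = 1.119 A
R_a is in the main series path, so its power is I²R_a.
P_R_a = (1.119)² × 6.94 = 8.697 W

8.70 W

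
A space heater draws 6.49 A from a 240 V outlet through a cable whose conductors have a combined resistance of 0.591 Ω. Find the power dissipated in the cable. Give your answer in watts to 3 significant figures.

Only the current and the line resistance are needed for the I²R loss.
The cable carries the full 6.49 A.
P_line = I² R_line = (6.490)² × 0.591 = 24.89 W

24.9 W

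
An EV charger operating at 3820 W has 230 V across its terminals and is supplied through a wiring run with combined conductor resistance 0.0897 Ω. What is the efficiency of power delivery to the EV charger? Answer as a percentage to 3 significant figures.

99.4 %

I = P / V = 3820 / 230 = 16.61 A through the wiring run.
P_line = I² R_line = (16.61)² × 0.0897 = 24.74 W
P_source = P_load + P_line = 3820 + 24.74 = 3845 W
η = P_load / P_source = 3820 / 3845 = 0.9936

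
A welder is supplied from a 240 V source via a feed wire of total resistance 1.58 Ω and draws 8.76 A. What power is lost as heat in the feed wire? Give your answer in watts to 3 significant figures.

Only the current and the line resistance are needed for the I²R loss.
The feed wire carries the full 8.76 A.
P_line = I² R_line = (8.760)² × 1.58 = 121.2 W

121 W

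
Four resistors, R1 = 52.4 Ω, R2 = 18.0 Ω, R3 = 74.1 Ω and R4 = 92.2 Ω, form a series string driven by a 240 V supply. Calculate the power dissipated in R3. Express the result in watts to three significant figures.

The current is common to all series resistors; compute it, then apply P = I²R for the target.
R_total = 52.4 + 18.0 + 74.1 + 92.2 = 236.7 Ω
I = V / R_total = 240 / 236.7 = 1.014 A
P_R3 = I² × R3 = (1.014)² × 74.1 = 76.18 W

76.2 W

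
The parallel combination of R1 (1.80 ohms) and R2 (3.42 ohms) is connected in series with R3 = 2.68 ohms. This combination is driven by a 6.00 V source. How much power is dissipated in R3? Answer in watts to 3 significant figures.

First find R_p for the parallel pair, then treat R_p + R3 as a series loop.
R_p = (1.80×3.42)/(1.80+3.42) = 1.179 Ω
R_total = R_p + 2.68 = 1.179 + 2.68 = 3.859 Ω
I = V / R_total = 6.00 / 3.859 = 1.555 A
All the supply current flows through R3; use P = I²R3.
P_R3 = (1.555)² × 2.68 = 6.478 W

6.48 W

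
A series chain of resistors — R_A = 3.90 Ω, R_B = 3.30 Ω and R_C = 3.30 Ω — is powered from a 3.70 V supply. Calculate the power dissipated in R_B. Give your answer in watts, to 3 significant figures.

0.410 W

The current is common to all series resistors; compute it, then apply P = I²R for the target.
R_total = 3.90 + 3.30 + 3.30 = 10.50 Ω
I = V / R_total = 3.70 / 10.50 = 0.3524 A
P_R_B = I² × R_B = (0.3524)² × 3.30 = 0.4098 W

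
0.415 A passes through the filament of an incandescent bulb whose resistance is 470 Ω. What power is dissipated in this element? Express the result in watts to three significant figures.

80.9 W

The current through and the resistance of the element are both given; use P = I²R.
P = (0.4150 A)² × 470 Ω = 80.95 W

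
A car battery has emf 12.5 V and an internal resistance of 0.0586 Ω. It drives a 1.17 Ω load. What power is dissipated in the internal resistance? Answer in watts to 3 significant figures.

6.07 W

The internal resistance carries the same current as the load; P_int = I²r.
I = ε / (r + R) = 12.5 / (0.0586 + 1.17) = 10.17 A
P_int = I² r = (10.17)² × 0.0586 = 6.066 W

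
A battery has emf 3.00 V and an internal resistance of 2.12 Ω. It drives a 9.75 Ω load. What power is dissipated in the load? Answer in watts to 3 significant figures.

The internal resistance and the load are in series, so the same I flows through both; get I from ε/(r+R), then I²R for the load.
I = ε / (r + R) = 3.00 / (2.12 + 9.75) = 0.2527 A
P_load = I² R = (0.2527)² × 9.75 = 0.6228 W

0.623 W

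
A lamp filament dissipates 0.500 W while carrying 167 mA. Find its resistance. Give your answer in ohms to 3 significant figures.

17.9 Ω

The two known quantities fix the third via R = P / I².
R = 0.500 / (0.1670)² = 17.93 Ω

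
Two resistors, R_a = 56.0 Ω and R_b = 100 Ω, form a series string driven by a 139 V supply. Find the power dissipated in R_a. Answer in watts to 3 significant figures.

44.5 W

In a series string the same current flows through every resistor — find that current, then P = I²R for the one we want.
R_total = 56.0 + 100 = 156.0 Ω
I = V / R_total = 139 / 156.0 = 0.8910 A
P_R_a = I² × R_a = (0.8910)² × 56.0 = 44.46 W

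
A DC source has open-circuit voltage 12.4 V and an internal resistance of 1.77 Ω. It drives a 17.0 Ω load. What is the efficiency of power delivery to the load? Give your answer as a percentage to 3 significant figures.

90.6 %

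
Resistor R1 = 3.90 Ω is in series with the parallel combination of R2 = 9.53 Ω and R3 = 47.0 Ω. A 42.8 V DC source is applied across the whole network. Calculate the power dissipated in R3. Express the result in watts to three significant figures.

Collapse R2‖R3 to a single equivalent, reducing the network to two series elements.
R_p = (9.53×47.0)/(9.53+47.0) = 7.923 Ω
R_total = 3.90 + 7.923 = 11.82 Ω
I = V / R_total = 42.8 / 11.82 = 3.620 A
Voltage across the parallel pair: V_p = I × R_p = 3.620 × 7.923 = 28.68 V
R3 is across V_p, so use P = V²/R for that branch.
P_R3 = (28.68)² / 47.0 = 17.50 W

17.5 W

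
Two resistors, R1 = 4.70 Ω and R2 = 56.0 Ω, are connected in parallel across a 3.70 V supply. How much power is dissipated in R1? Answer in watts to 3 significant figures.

Parallel branches share the same voltage; P = V²/R gives the branch power in one step.
P_R1 = V² / R1 = (3.70)² / 4.70 Ω = 2.913 W

2.91 W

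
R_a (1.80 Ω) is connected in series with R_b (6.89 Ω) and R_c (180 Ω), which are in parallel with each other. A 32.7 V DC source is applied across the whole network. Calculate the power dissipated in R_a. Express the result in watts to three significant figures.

First combine the parallel branches into one equivalent R_p, then R_a + R_p is a series pair.
R_p = (6.89×180)/(6.89+180) = 6.636 Ω
R_total = 1.80 + 6.636 = 8.436 Ω
I = V / R_total = 32.7 / 8.436 = 3.876 A
All the current flows through R_a; use P = I²R.
P_R_a = (3.876)² × 1.80 = 27.05 W

27.0 W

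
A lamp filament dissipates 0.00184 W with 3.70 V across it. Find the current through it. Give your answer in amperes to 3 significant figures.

From P = V I = I²R = V²/R, with the two given quantities we get I = P / V.
I = 0.00184 / 3.70 = 0.0004973 A

0.000497 A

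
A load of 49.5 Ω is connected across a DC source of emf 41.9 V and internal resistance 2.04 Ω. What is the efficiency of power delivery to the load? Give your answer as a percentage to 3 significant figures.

Both r and R carry the same current, so the power split is just the resistance split: η = R/(R+r).
η = R / (R + r) = 49.5 / (49.5 + 2.04) = 0.9604

96.0 %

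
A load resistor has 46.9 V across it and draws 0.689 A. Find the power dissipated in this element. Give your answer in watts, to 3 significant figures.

Since both terminal voltage and current are stated, P = V I gives the power in one step.
P = 46.9 V × 0.6890 A = 32.31 W

32.3 W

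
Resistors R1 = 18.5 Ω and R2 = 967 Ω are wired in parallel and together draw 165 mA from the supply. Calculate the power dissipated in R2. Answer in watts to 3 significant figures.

The branches share the same voltage, but only the total current is given — find V from the equivalent resistance first.
1/R_eq = 1/18.5 + 1/967 ⇒ R_eq = 18.15 Ω
V = I_total × R_eq = 0.1650 × 18.15 = 2.995 V
P_R2 = V² / R2 = (2.995)² / 967 = 0.009277 W

0.00928 W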